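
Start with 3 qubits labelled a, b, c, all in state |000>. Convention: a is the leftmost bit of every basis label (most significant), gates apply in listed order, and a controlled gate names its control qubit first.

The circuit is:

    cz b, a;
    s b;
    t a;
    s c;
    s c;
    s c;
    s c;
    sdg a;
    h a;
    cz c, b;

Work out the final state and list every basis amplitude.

The final amplitudes are sqrt(2)/2 on |000>, sqrt(2)/2 on |100>, and 0 on every other basis state. Key observation: gates 4-7 undo each other exactly, leaving only the rest of the circuit to track.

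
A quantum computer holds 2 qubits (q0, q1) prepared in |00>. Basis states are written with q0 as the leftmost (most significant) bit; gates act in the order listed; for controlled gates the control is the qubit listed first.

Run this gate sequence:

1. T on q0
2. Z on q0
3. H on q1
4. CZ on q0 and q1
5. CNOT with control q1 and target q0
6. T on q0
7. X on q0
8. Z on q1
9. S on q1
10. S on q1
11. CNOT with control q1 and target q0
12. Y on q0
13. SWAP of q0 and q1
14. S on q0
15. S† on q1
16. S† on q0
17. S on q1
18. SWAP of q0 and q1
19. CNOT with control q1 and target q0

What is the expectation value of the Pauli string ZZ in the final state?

The observable ZZ averages to 1.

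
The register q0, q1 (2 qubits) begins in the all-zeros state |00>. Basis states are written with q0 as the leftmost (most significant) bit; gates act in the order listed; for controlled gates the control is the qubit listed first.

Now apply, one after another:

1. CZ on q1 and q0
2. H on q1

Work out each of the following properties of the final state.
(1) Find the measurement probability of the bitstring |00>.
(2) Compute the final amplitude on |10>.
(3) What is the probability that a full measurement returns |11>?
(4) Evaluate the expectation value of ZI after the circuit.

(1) The probability of measuring |00> is 1/2.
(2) The final state's coefficient on |10> equals 0.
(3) A full measurement returns |11> with probability 0.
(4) The observable ZI averages to 1.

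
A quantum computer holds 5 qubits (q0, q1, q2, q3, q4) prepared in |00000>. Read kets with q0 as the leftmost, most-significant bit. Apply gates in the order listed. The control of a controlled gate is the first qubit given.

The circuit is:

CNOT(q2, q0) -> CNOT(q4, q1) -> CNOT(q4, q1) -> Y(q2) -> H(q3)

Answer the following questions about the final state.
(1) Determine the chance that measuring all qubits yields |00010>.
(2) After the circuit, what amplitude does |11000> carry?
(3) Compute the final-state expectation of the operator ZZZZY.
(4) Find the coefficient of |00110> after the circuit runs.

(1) Outcome |00010> occurs with probability 0. Key observation: steps 2-3 multiply out to the identity, so the circuit reduces to the remaining gates.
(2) |11000> carries amplitude 0 in the final state.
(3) In the final state, ZZZZY has expectation 0.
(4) The final state's coefficient on |00110> equals sqrt(2)*I/2.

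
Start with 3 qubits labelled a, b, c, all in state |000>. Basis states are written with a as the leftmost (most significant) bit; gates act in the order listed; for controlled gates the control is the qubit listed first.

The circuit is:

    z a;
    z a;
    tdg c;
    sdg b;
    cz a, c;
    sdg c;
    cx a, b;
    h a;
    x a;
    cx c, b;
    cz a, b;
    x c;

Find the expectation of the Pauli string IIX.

The observable IIX averages to 0.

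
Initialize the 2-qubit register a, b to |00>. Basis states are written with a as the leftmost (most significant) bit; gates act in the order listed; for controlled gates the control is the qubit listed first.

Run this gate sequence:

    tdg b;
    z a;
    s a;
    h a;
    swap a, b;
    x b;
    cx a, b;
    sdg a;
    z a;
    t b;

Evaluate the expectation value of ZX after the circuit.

The observable ZX averages to sqrt(2)/2.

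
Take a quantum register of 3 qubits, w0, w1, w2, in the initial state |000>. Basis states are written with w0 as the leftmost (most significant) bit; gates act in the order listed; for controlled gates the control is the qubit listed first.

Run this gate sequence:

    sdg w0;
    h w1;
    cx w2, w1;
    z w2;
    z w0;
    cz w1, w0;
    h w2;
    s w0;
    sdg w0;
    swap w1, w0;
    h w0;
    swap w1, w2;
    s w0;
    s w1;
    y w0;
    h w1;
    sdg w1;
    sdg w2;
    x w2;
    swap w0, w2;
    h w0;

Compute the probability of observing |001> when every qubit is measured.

The probability of measuring |001> is 1/4.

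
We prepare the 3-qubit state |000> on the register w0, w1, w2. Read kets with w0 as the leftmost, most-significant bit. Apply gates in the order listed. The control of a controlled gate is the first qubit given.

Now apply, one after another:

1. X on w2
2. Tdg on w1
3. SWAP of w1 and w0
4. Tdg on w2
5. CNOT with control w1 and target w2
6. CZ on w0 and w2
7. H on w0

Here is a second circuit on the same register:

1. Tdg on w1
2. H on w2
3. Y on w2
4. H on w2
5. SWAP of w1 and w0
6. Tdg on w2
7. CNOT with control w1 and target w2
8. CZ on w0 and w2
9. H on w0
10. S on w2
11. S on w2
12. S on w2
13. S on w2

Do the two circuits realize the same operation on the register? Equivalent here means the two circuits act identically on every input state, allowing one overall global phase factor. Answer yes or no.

No: there is an input state on which the two circuits produce genuinely different outputs (not merely differing by a phase).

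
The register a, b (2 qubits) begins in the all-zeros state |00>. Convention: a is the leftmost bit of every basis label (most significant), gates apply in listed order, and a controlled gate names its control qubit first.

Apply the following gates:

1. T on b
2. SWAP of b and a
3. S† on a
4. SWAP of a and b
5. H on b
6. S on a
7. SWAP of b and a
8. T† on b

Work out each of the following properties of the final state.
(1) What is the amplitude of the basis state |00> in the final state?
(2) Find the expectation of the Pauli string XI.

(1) |00> carries amplitude sqrt(2)/2 in the final state.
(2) The expectation value of XI is 1.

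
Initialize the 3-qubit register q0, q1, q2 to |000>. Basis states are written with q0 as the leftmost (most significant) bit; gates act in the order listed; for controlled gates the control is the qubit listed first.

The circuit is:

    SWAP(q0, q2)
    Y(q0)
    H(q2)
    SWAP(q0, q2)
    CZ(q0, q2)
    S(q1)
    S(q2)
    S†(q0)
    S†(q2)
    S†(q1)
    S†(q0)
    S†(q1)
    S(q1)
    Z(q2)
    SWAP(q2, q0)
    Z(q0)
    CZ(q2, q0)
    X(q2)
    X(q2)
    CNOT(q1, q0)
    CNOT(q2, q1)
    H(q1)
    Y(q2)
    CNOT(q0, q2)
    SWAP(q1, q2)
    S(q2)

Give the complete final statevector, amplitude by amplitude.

After the circuit, the state carries amplitude 0 on |000>, 0 on |001>, 0 on |010>, 0 on |011>, -1/2 on |100>, -I/2 on |101>, -1/2 on |110>, I/2 on |111>. Key observation: gates 18-19 undo each other exactly, leaving only the rest of the circuit to track.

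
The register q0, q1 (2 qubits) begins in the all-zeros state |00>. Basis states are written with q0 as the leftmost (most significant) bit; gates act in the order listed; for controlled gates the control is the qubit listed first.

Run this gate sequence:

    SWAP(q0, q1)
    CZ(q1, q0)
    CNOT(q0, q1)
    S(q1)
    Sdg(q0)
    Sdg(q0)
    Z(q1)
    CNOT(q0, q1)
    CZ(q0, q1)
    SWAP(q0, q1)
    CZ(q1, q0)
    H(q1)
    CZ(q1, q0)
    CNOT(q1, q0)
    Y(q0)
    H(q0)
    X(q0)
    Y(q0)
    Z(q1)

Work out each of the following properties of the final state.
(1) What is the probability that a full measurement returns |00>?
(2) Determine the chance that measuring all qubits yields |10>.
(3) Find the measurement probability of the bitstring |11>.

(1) Outcome |00> occurs with probability 1/4.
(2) A full measurement returns |10> with probability 1/4.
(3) A full measurement returns |11> with probability 1/4.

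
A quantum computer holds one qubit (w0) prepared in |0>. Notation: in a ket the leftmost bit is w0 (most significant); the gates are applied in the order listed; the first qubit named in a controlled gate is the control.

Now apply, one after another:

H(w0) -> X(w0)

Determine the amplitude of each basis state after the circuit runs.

The resulting statevector has amplitude sqrt(2)/2 on |0>, sqrt(2)/2 on |1>.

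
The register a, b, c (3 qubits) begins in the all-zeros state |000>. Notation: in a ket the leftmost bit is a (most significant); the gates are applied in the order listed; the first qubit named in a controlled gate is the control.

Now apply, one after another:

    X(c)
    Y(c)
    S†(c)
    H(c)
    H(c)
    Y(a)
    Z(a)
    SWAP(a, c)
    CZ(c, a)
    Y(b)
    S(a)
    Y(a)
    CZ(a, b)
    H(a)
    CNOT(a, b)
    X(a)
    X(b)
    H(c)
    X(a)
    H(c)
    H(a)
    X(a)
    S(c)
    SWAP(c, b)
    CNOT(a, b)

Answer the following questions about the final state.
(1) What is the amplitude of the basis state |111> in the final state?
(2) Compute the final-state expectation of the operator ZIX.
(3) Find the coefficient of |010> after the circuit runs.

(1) |111> carries amplitude 0 in the final state.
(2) The expectation value of ZIX is 1.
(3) The final state's coefficient on |010> equals -I/2.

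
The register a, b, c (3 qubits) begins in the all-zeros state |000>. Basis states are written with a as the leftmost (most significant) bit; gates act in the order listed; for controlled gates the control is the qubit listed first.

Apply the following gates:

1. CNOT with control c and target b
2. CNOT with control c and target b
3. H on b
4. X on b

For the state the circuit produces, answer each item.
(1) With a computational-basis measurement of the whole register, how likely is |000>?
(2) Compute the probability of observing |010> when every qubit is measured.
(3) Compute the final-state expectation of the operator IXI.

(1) A full measurement returns |000> with probability 1/2. Key observation: gates 1-2 undo each other exactly, leaving only the rest of the circuit to track.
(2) Outcome |010> occurs with probability 1/2.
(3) The expectation value of IXI is 1.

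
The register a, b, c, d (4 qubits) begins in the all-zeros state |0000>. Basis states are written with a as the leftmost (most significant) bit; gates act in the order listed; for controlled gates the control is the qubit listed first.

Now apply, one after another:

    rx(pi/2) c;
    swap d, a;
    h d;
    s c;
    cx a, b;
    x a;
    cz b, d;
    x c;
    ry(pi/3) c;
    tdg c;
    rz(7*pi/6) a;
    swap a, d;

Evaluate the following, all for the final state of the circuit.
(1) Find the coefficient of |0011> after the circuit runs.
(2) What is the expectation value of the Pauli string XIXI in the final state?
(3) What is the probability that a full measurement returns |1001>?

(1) The final state's coefficient on |0011> equals exp(I*pi/3)/4 + sqrt(3)*exp(I*pi/3)/4.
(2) The expectation value of XIXI is sqrt(2)/4.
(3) Outcome |1001> occurs with probability 1/4 - sqrt(3)/8.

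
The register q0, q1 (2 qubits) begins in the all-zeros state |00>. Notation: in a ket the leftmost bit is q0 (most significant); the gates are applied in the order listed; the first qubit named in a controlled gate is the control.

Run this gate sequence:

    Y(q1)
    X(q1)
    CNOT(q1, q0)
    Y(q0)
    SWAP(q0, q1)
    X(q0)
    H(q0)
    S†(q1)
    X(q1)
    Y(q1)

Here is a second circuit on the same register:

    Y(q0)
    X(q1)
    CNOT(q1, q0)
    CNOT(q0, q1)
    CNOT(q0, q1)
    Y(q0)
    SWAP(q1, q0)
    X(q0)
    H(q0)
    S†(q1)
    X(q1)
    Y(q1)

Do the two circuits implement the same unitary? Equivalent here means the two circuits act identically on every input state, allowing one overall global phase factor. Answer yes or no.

No — the two circuits implement different unitaries, even allowing a global phase.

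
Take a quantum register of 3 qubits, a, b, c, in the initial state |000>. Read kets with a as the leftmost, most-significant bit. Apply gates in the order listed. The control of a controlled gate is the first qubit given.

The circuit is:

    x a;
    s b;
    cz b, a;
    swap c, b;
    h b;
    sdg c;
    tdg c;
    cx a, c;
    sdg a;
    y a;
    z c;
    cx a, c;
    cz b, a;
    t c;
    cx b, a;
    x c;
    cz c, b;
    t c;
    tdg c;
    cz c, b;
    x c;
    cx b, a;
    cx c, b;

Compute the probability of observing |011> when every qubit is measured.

A full measurement returns |011> with probability 1/2.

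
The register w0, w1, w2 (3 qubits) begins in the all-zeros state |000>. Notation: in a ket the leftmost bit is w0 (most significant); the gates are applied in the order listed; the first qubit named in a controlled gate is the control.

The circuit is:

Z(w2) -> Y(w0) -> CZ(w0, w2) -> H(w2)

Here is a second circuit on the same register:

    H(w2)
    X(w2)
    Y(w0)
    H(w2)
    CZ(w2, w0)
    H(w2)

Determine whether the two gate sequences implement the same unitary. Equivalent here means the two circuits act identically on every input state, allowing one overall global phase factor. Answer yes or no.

Yes — the two circuits implement the same unitary up to a global phase.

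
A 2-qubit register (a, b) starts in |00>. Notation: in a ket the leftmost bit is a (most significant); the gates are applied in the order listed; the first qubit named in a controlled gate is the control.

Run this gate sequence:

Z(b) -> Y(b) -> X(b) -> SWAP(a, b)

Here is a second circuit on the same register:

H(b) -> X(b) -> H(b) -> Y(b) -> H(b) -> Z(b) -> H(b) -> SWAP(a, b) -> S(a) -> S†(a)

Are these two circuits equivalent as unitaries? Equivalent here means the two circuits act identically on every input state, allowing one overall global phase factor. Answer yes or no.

Yes, they are equivalent — the unitaries differ by at most a global phase.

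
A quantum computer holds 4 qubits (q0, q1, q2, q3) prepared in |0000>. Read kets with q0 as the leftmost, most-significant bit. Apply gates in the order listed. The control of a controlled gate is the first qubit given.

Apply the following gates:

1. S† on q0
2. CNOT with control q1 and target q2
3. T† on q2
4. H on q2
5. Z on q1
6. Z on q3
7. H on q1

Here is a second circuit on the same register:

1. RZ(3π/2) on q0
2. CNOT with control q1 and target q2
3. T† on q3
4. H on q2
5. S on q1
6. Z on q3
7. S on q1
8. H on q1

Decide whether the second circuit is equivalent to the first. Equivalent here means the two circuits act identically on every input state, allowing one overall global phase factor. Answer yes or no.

No — the two circuits implement different unitaries, even allowing a global phase.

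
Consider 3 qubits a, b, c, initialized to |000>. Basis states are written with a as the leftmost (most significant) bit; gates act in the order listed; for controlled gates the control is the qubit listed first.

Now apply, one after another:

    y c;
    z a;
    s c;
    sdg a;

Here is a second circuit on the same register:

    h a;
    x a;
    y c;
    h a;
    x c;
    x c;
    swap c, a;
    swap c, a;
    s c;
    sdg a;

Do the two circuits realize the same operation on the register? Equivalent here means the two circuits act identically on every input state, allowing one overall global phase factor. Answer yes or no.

Yes, they are equivalent — the unitaries differ by at most a global phase.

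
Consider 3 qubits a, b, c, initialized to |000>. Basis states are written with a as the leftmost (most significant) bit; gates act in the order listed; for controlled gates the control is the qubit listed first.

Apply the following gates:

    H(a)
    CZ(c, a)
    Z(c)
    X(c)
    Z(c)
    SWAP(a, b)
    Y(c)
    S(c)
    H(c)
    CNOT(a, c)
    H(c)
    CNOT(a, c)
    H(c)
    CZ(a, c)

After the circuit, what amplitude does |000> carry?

The final state's coefficient on |000> equals I/2.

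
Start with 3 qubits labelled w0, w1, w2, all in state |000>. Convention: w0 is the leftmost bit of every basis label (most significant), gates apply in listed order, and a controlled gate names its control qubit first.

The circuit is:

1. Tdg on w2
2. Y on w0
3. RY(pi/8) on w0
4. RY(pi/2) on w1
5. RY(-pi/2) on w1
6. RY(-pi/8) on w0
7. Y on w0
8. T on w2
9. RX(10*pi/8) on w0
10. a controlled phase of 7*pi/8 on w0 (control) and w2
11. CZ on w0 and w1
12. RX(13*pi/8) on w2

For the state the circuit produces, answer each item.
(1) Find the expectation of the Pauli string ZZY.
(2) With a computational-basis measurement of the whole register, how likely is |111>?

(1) The expectation value of ZZY is -sqrt(2)*sin(3*pi/16)*cos(pi/16)**4*cos(3*pi/16) - 2*sqrt(2)*sin(pi/16)**2*sin(3*pi/16)*cos(pi/16)**2*cos(3*pi/16) - sqrt(2)*sin(pi/16)**4*sin(3*pi/16)*cos(3*pi/16). Key observation: gates 1-8 undo each other exactly, leaving only the rest of the circuit to track.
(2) Outcome |111> occurs with probability 0.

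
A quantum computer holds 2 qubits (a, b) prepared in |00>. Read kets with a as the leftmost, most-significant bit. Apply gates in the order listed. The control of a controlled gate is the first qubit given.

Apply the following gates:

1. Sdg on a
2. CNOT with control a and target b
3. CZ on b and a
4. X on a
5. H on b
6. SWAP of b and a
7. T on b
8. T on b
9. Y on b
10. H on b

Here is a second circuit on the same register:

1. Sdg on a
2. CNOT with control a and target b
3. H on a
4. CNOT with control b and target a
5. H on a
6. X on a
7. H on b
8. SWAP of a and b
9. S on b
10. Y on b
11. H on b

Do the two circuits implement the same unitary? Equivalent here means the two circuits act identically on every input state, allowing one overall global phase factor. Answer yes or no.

Yes: on every input state the two circuits agree up to one overall phase factor.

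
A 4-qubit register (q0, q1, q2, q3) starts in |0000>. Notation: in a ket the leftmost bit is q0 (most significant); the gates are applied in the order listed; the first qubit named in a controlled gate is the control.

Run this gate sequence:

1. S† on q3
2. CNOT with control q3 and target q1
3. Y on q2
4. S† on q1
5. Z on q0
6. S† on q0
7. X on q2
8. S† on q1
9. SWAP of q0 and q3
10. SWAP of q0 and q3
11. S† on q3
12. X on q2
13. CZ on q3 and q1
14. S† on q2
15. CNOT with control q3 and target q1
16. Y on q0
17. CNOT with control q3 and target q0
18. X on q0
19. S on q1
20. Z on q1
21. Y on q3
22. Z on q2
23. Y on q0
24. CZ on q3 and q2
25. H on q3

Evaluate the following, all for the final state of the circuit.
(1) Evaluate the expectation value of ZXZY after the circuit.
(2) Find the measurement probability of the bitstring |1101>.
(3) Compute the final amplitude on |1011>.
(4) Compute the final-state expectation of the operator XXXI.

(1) The observable ZXZY averages to 0. Key observation: the block from step 9 through step 10 cancels to the identity and can be dropped.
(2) Outcome |1101> occurs with probability 0.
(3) |1011> carries amplitude sqrt(2)*I/2 in the final state.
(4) The observable XXXI averages to 0.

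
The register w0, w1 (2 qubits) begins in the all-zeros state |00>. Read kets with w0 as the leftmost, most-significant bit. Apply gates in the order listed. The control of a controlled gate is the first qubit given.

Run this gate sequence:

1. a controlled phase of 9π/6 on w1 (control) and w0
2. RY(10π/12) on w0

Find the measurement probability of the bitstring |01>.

A full measurement returns |01> with probability 0.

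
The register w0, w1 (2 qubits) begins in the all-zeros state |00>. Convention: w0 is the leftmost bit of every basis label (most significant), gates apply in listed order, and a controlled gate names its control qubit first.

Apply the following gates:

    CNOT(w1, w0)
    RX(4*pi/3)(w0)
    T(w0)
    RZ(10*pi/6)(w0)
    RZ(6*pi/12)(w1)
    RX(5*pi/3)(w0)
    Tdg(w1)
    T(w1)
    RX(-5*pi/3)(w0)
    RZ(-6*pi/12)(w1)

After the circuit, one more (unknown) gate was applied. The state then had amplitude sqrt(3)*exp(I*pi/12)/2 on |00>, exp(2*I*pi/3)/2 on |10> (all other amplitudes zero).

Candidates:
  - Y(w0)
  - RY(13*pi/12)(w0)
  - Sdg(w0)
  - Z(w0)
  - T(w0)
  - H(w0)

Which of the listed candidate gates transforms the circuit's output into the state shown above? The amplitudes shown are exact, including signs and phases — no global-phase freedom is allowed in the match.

The applied gate was Y(w0). Key observation: gates 5-10 undo each other exactly, leaving only the rest of the circuit to track.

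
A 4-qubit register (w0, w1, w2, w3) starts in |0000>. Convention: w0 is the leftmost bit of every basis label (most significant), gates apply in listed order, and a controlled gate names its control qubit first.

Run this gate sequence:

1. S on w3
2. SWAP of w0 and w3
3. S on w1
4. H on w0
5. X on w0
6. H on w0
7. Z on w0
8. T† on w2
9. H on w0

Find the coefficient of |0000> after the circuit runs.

The final state's coefficient on |0000> equals sqrt(2)/2. Key observation: steps 4-7 multiply out to the identity, so the circuit reduces to the remaining gates.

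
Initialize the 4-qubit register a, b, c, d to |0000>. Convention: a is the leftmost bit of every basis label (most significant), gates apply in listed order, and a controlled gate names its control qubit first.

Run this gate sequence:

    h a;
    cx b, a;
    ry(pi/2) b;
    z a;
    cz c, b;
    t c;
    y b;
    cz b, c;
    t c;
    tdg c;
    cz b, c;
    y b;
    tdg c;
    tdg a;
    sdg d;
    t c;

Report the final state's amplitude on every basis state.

The resulting statevector has amplitude 1/2 on |0000>, 1/2 on |0100>, exp(3*I*pi/4)/2 on |1000>, exp(3*I*pi/4)/2 on |1100>, and 0 on every other basis state.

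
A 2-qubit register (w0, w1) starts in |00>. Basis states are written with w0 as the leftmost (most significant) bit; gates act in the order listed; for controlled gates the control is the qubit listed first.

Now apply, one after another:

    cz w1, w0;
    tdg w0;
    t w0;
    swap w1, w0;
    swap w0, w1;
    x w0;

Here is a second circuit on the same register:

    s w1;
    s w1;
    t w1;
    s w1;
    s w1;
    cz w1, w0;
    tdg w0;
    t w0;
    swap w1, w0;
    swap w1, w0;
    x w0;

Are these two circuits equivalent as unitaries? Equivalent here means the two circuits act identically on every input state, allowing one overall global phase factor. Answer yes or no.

No: there is an input state on which the two circuits produce genuinely different outputs (not merely differing by a phase).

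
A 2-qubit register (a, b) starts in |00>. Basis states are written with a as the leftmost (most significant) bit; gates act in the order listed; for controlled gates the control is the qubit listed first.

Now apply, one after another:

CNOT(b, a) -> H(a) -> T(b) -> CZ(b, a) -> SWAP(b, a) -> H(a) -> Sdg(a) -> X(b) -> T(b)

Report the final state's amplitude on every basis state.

After the circuit, the state carries amplitude 1/2 on |00>, exp(I*pi/4)/2 on |01>, -I/2 on |10>, -exp(3*I*pi/4)/2 on |11>.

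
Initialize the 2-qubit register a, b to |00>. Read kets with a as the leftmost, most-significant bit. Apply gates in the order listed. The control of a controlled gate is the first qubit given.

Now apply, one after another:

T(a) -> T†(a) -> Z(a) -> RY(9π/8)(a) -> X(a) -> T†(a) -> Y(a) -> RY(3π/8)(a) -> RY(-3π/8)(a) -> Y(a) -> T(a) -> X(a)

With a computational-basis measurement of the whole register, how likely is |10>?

Outcome |10> occurs with probability sqrt(sqrt(2) + 2)/4 + 1/2. Key observation: gates 5-12 undo each other exactly, leaving only the rest of the circuit to track.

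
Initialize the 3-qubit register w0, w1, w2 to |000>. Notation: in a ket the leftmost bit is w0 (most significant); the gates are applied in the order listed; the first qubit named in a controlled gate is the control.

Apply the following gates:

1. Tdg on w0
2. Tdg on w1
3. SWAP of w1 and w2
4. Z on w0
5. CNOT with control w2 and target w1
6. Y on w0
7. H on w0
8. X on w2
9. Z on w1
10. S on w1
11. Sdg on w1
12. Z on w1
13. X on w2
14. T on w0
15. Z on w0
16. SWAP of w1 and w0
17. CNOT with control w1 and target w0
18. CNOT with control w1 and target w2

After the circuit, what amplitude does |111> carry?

|111> carries amplitude sqrt(2)*exp(3*I*pi/4)/2 in the final state.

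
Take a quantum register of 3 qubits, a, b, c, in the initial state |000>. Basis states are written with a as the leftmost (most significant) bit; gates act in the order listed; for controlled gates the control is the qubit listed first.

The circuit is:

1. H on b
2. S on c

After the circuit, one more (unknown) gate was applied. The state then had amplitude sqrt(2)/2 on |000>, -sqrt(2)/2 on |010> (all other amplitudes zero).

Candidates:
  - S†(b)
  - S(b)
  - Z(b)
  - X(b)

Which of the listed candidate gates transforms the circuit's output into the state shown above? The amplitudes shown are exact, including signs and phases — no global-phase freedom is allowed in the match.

The unique candidate consistent with the amplitudes is Z(b).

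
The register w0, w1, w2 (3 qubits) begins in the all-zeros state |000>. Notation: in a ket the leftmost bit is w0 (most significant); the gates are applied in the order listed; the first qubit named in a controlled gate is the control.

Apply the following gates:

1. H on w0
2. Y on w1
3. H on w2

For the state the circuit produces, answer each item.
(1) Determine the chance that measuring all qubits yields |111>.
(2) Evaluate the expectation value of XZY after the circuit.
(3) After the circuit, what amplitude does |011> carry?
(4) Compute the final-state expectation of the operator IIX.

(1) A full measurement returns |111> with probability 1/4.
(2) In the final state, XZY has expectation 0.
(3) The amplitude on |011> is I/2.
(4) The expectation value of IIX is 1.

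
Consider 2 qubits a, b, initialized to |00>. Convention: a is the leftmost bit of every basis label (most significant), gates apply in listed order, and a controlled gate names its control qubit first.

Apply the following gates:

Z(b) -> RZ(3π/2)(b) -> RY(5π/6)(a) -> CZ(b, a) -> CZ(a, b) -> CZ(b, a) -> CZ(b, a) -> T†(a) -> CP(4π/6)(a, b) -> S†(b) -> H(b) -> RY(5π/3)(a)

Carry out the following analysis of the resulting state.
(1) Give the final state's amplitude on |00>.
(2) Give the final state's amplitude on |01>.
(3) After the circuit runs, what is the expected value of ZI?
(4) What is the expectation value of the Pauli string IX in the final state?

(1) |00> carries amplitude (-sqrt(3) + 3 - (1 + sqrt(3))*exp(3*I*pi/4))*exp(I*pi/4)/8 in the final state.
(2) The amplitude on |01> is (-sqrt(3) + 3 - (1 + sqrt(3))*exp(3*I*pi/4))*exp(I*pi/4)/8.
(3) The observable ZI averages to sqrt(3)*(-2 + sqrt(2))/8.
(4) The expectation value of IX is 1.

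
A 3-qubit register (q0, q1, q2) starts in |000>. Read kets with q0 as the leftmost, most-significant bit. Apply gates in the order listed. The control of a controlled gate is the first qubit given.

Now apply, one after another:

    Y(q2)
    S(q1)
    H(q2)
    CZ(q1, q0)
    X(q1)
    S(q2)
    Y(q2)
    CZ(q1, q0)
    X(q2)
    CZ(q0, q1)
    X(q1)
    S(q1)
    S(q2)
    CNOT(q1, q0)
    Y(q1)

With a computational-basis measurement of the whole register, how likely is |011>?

A full measurement returns |011> with probability 1/2.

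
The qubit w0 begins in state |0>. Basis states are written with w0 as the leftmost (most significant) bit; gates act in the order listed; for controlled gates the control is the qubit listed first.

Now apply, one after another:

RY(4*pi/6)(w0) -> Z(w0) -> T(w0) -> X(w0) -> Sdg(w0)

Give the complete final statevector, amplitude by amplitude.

The resulting statevector has amplitude -sqrt(3)*exp(I*pi/4)/2 on |0>, -I/2 on |1>.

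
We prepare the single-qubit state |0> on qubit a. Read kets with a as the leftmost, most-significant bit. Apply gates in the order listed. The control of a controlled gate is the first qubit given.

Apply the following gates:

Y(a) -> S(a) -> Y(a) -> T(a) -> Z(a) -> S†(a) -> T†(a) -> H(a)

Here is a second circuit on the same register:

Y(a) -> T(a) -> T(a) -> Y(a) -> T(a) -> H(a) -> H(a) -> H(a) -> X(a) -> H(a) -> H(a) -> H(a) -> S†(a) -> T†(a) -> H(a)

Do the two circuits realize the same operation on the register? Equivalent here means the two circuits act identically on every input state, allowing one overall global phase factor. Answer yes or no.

Yes, they are equivalent — the unitaries differ by at most a global phase.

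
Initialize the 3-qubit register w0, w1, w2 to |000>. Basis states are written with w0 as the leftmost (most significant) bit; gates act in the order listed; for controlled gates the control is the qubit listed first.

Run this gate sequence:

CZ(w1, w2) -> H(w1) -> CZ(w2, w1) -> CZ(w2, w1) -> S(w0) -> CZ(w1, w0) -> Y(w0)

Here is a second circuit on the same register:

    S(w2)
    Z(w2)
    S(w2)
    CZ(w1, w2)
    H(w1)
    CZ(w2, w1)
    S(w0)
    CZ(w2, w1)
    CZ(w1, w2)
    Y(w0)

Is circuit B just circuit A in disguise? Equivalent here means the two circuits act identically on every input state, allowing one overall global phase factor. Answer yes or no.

No, they are not equivalent — no single phase factor reconciles the two unitaries.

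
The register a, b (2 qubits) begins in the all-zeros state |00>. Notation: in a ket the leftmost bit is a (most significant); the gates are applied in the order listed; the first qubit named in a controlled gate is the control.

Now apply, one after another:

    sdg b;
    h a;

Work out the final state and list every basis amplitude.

The final amplitudes are sqrt(2)/2 on |00>, 0 on |01>, sqrt(2)/2 on |10>, 0 on |11>.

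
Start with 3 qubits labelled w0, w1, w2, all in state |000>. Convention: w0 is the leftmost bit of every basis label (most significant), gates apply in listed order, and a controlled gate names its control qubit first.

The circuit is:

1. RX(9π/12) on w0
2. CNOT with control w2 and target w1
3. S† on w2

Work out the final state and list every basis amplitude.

The final amplitudes are sqrt(2 - sqrt(2))/2 on |000>, -I*sqrt(sqrt(2) + 2)/2 on |100>, and 0 on every other basis state.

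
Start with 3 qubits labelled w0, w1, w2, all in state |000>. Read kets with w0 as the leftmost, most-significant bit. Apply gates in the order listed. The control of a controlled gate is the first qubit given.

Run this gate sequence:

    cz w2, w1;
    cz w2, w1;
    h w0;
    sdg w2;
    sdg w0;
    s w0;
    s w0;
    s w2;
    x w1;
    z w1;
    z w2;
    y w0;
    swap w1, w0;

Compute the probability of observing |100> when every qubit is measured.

A full measurement returns |100> with probability 1/2.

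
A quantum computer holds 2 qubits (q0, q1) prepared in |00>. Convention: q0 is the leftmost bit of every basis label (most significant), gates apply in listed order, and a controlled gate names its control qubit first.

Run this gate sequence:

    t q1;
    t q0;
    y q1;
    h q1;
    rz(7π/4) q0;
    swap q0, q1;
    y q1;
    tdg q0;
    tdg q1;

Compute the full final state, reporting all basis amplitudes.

The resulting statevector has amplitude 0 on |00>, -sqrt(2)*exp(7*I*pi/8)/2 on |01>, 0 on |10>, sqrt(2)*exp(5*I*pi/8)/2 on |11>.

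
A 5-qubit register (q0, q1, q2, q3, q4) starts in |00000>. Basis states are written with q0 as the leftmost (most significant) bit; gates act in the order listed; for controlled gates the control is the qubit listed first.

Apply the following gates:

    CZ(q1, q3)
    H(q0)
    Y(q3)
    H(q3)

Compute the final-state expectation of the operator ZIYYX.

The expectation value of ZIYYX is 0.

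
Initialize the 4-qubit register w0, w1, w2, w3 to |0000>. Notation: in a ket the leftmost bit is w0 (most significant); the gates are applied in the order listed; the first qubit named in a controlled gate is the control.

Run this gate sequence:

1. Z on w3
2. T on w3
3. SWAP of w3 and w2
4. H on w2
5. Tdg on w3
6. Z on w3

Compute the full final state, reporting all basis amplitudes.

After the circuit, the state carries amplitude sqrt(2)/2 on |0000>, sqrt(2)/2 on |0010>, and 0 on every other basis state.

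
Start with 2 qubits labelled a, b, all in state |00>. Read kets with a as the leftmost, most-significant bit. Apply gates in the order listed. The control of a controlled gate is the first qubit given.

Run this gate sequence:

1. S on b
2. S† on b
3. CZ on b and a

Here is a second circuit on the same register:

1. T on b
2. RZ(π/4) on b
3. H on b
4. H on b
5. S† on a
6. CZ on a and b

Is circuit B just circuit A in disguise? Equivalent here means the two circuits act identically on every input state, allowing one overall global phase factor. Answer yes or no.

No: there is an input state on which the two circuits produce genuinely different outputs (not merely differing by a phase).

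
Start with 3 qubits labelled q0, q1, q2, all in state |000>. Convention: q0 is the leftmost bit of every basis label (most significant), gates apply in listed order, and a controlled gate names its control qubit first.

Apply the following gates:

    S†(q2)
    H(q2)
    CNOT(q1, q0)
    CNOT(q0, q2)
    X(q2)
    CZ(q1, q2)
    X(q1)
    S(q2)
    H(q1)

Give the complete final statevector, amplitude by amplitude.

After the circuit, the state carries amplitude 1/2 on |000>, I/2 on |001>, -1/2 on |010>, -I/2 on |011>, 0 on |100>, 0 on |101>, 0 on |110>, 0 on |111>.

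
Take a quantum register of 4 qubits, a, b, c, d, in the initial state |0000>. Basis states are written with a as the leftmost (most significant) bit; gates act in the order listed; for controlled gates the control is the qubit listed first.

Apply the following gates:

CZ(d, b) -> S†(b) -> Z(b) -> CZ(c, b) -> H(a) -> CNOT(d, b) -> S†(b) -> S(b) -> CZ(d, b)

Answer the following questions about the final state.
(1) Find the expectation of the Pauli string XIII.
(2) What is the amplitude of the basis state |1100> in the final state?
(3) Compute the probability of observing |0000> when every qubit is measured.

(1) In the final state, XIII has expectation 1.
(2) The amplitude on |1100> is 0.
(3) The probability of measuring |0000> is 1/2.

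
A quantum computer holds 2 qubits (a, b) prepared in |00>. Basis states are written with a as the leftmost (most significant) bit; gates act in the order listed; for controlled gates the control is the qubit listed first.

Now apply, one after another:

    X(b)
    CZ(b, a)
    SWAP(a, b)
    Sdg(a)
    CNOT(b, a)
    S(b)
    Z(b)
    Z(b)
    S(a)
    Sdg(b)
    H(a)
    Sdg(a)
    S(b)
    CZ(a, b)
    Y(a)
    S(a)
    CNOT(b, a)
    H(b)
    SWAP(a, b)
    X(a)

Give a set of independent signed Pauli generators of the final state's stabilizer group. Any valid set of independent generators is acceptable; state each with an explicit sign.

One valid set of independent stabilizer generators is +XI, -IX (any independent generating set of the same group is equally correct).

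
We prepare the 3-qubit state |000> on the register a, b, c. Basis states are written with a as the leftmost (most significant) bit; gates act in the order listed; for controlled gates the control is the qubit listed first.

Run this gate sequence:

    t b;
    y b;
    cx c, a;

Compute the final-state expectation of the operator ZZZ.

In the final state, ZZZ has expectation -1.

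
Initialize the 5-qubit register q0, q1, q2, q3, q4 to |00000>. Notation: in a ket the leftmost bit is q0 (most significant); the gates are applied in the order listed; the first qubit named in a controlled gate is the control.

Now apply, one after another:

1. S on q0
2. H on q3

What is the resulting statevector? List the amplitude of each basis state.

The final amplitudes are sqrt(2)/2 on |00000>, sqrt(2)/2 on |00010>, and 0 on every other basis state.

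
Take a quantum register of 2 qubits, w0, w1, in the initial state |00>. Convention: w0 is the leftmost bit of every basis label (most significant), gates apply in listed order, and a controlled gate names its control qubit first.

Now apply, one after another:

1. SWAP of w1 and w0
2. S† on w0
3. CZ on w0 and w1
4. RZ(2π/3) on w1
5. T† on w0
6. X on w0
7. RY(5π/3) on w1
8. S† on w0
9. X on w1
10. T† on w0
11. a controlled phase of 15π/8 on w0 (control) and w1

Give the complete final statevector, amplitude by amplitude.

After the circuit, the state carries amplitude 0 on |00>, 0 on |01>, exp(11*I*pi/12)/2 on |10>, -sqrt(3)*exp(19*I*pi/24)/2 on |11>.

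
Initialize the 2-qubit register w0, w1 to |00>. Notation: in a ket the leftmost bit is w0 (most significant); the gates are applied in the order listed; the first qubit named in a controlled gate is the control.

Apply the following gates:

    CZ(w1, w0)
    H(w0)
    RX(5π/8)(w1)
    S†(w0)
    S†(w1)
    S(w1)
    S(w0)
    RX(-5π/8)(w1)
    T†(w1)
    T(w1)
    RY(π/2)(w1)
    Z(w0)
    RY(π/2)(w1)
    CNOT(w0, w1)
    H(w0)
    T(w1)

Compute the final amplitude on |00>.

The amplitude on |00> is -1/2. Key observation: steps 3-8 multiply out to the identity, so the circuit reduces to the remaining gates.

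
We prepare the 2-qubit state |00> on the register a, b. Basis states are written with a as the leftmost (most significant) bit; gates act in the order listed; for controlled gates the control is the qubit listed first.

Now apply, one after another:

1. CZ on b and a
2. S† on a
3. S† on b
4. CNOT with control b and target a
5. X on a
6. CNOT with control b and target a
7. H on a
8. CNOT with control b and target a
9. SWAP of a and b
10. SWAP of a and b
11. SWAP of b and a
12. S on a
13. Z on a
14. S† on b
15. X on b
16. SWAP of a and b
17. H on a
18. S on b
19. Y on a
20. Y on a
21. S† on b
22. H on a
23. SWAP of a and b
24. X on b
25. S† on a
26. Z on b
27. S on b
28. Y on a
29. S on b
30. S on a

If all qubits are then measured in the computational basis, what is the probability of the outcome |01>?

A full measurement returns |01> with probability 0. Key observation: the block from step 16 through step 23 cancels to the identity and can be dropped.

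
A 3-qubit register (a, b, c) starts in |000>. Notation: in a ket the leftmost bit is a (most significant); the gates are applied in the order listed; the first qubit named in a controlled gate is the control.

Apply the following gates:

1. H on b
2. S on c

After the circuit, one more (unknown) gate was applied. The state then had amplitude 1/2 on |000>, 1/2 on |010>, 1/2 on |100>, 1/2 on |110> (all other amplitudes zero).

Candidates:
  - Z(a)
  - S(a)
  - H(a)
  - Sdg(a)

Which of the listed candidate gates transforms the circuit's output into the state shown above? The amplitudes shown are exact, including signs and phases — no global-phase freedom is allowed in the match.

The applied gate was H(a).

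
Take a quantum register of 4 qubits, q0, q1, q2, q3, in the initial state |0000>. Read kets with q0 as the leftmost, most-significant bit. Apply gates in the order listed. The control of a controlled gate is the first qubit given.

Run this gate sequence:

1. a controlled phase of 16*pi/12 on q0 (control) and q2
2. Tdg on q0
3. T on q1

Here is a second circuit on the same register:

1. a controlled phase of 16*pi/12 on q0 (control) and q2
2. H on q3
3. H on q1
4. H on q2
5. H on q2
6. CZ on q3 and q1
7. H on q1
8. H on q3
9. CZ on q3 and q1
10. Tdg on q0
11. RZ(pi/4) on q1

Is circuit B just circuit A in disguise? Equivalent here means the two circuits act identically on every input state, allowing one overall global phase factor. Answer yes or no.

No — the two circuits implement different unitaries, even allowing a global phase.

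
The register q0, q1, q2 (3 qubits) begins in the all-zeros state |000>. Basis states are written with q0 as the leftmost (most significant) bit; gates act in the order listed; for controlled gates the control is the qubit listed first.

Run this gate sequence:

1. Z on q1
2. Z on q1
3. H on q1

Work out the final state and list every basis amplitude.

The final amplitudes are sqrt(2)/2 on |000>, sqrt(2)/2 on |010>, and 0 on every other basis state.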